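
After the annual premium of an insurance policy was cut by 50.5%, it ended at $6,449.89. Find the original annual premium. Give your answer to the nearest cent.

$13,030.08

The overall multiplier applied was 0.495.
So the original annual premium was $6,449.89 ÷ 0.495 ≈ $13,030.08.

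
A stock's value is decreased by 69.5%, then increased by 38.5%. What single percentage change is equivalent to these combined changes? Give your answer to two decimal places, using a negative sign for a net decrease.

The combined multiplier is 0.305 × 1.385 = 0.422425.
That corresponds to a decrease of 57.76%.

-57.76%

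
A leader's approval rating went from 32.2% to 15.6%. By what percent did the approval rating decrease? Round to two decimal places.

51.55%

The change is 15.6 − 32.2 = -16.6 percentage points.
Relative to the original 32.2%, that is -16.6 ÷ 32.2 ≈ -51.55%.
So the approval rating fell by 51.55%.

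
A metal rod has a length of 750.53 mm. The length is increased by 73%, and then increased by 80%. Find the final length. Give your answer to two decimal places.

2337.15 mm

After the 73% increase: 750.53 × 1.73 = 1298.4169.
After the 80% increase: 1298.4169 × 1.8 = 2337.15042 ≈ 2337.15.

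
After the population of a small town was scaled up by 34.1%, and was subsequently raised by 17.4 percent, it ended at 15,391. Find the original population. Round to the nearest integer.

9,776

Undoing the 17.4% increase: 15,391 ÷ 1.174 ≈ 13109.88075.
Undoing the 34.1% increase: 13109.88075 ÷ 1.341 ≈ 9,776.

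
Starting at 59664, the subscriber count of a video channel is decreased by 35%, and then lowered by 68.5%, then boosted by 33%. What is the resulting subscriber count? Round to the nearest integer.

16248

35% decrease: 59664 × 0.65 = 38781.6.
68.5% decrease: 38781.6 × 0.315 = 12216.204.
After the 33% increase: 12216.204 × 1.33 = 16247.55132 ≈ 16248.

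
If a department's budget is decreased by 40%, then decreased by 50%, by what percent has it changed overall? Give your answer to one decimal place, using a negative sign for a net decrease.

-70.0%

The combined multiplier is 0.6 × 0.5 = 0.3.
That corresponds to a decrease of 70.0%.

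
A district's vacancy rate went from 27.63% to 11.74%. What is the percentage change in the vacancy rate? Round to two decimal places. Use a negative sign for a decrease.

The change is 11.74 − 27.63 = -15.89 percentage points.
Relative to the original 27.63%, that is -15.89 ÷ 27.63 ≈ -57.51%.

-57.51%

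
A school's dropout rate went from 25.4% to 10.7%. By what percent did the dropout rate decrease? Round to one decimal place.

The change is 10.7 − 25.4 = -14.7 percentage points.
Relative to the original 25.4%, that is -14.7 ÷ 25.4 ≈ -57.9%.
So the dropout rate fell by 57.9%.

57.9%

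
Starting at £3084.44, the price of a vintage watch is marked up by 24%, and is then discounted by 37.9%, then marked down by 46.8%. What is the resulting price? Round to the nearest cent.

Each change multiplies by a factor: 1.24 × 0.621 × 0.532 = 0.40966128.
£3084.44 × 0.40966128 = £1263.5756384832 ≈ £1263.58.

£1263.58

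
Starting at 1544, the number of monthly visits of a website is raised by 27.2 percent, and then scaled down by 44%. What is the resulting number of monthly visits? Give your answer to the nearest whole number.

1100

Apply the 27.2% increase: 1544 × 1.272 = 1963.968.
44% decrease: 1963.968 × 0.56 = 1099.82208 ≈ 1100.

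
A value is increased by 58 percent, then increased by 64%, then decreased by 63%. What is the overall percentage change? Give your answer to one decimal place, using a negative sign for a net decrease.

A 58% increase multiplies by 1.58.
Then a 64% increase: 1.58 × 1.64 = 2.5912.
Then a 63% decrease: 2.5912 × 0.37 = 0.958744.
Overall factor 0.958744, i.e. -4.1%.

-4.1%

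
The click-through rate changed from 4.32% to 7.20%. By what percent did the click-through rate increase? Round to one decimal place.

The change is 7.20 − 4.32 = 2.88 percentage points.
Relative to the original 4.32%, that is 2.88 ÷ 4.32 ≈ 66.7%.
So the click-through rate rose by 66.7%.

66.7%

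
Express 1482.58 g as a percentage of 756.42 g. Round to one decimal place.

1482.58 g ÷ 756.42 g ≈ 196.0%.

196.0%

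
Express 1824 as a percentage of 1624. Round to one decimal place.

112.3%

1824 ÷ 1624 ≈ 112.3%.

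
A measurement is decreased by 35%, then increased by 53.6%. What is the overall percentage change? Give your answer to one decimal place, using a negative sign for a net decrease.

The combined multiplier is 0.65 × 1.536 = 0.9984.
That corresponds to a decrease of 0.2%.

-0.2%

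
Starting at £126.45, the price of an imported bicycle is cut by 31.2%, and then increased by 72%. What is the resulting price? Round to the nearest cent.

Apply the 31.2% decrease: £126.45 × 0.688 = £86.9976.
Apply the 72% increase: £86.9976 × 1.72 = £149.635872 ≈ £149.64.

£149.64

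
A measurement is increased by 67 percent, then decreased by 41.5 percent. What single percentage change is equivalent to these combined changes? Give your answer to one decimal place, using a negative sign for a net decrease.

-2.3%

The combined multiplier is 1.67 × 0.585 = 0.97695.
That corresponds to a decrease of 2.3%.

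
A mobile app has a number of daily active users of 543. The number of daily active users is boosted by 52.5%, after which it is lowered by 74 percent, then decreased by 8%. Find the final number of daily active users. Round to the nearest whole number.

198

After the 52.5% increase: 543 × 1.525 = 828.075.
Apply the 74% decrease: 828.075 × 0.26 = 215.2995.
After the 8% decrease: 215.2995 × 0.92 = 198.07554 ≈ 198.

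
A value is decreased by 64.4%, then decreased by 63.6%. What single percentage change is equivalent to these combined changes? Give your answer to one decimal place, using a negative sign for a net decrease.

A 64.4% decrease multiplies by 0.356.
Then a 63.6% decrease: 0.356 × 0.364 = 0.129584.
Overall factor 0.129584, i.e. -87.0%.

-87.0%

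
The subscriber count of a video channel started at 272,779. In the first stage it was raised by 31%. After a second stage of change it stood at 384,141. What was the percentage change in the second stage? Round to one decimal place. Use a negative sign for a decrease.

7.5%

After the first stage: 272,779 × 1.31 = 357340.49.
Second-stage multiplier: 384,141 ÷ 357340.49 ≈ 1.075.
That is a change of 7.5%.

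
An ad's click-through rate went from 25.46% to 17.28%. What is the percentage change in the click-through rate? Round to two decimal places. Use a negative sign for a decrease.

-32.13%

The change is 17.28 − 25.46 = -8.18 percentage points.
Relative to the original 25.46%, that is -8.18 ÷ 25.46 ≈ -32.13%.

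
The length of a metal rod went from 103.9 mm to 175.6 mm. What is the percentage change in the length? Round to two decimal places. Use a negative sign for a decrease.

Change: 175.6 − 103.9 = 71.7.
Relative to the original: 71.7 ÷ 103.9 ≈ 69.01%.

69.01%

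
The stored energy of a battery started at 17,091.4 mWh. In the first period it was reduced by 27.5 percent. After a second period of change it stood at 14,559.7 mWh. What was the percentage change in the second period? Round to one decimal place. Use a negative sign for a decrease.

17.5%

After the first period: 17,091.4 × 0.725 = 12391.265.
Second-period multiplier: 14,559.7 ÷ 12391.265 ≈ 1.175.
That is a change of 17.5%.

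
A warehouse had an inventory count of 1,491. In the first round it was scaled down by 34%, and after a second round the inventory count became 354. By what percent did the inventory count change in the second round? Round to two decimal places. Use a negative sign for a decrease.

After the first round: 1,491 × 0.66 = 984.06.
Second-round multiplier: 354 ÷ 984.06 ≈ 0.359734.
That is a change of -64.03%.

-64.03%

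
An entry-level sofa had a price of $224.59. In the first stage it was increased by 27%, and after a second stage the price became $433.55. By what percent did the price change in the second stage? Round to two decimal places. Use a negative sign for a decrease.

After the first stage: $224.59 × 1.27 = $285.2293.
Second-stage multiplier: $433.55 ÷ $285.2293 ≈ 1.520005.
That is a change of 52.00%.

52.00%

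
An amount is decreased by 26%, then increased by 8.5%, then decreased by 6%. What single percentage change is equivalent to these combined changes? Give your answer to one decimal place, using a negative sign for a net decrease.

A 26% decrease multiplies by 0.74.
Then an 8.5% increase: 0.74 × 1.085 = 0.8029.
Then a 6% decrease: 0.8029 × 0.94 = 0.754726.
Overall factor 0.754726, i.e. -24.5%.

-24.5%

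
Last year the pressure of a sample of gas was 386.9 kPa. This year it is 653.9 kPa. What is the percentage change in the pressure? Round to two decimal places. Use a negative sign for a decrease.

69.01%

Change: 653.9 − 386.9 = 267.0.
Relative to the original: 267.0 ÷ 386.9 ≈ 69.01%.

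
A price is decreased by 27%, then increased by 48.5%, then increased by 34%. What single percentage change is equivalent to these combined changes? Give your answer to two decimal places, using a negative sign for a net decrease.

The combined multiplier is 0.73 × 1.485 × 1.34 = 1.452627.
That corresponds to an increase of 45.26%.

45.26%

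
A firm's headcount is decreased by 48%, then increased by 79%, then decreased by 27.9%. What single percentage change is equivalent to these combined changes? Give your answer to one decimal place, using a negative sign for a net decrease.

-32.9%

The combined multiplier is 0.52 × 1.79 × 0.721 = 0.6711068.
That corresponds to a decrease of 32.9%.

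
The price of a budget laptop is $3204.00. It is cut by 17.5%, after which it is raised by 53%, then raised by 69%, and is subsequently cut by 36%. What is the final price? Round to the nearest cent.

$4374.26

Each change multiplies by a factor: 0.825 × 1.53 × 1.69 × 0.64 = 1.3652496.
$3204.00 × 1.3652496 = $4374.2597184 ≈ $4374.26.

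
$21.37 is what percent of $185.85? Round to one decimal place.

11.5%

$21.37 ÷ $185.85 ≈ 11.5%.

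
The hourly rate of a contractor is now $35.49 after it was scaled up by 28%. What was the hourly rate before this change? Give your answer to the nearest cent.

The overall multiplier applied was 1.28.
So the original hourly rate was $35.49 ÷ 1.28 ≈ $27.73.

$27.73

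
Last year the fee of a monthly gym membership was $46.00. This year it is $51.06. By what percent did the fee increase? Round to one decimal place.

11.0%

Change: $51.06 − $46.00 = $5.06.
Relative to the original: $5.06 ÷ $46.00 = 11.0%.
So the fee increased by 11.0%.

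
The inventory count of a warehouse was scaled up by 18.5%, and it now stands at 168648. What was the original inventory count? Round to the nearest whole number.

The overall multiplier applied was 1.185.
So the original inventory count was 168648 ÷ 1.185 ≈ 142319.

142319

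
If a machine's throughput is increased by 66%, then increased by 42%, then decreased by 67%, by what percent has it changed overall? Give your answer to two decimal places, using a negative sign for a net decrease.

A 66% increase multiplies by 1.66.
Then a 42% increase: 1.66 × 1.42 = 2.3572.
Then a 67% decrease: 2.3572 × 0.33 = 0.777876.
Overall factor 0.777876, i.e. -22.21%.

-22.21%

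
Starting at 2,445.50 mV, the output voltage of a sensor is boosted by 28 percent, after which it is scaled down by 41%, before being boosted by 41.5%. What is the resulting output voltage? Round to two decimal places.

2,613.28 mV

Apply the 28% increase: 2,445.50 × 1.28 = 3130.24.
After the 41% decrease: 3130.24 × 0.59 = 1846.8416.
41.5% increase: 1846.8416 × 1.415 = 2613.280864 ≈ 2,613.28.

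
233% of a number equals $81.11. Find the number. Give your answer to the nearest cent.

$81.11 ÷ 2.33 ≈ $34.81.

$34.81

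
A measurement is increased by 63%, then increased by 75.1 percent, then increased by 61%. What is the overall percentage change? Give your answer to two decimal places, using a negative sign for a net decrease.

359.51%

A 63% increase multiplies by 1.63.
Then a 75.1% increase: 1.63 × 1.751 = 2.85413.
Then a 61% increase: 2.85413 × 1.61 = 4.5951493.
Overall factor 4.5951493, i.e. 359.51%.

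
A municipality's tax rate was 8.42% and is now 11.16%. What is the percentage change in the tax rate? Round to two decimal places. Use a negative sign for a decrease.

The change is 11.16 − 8.42 = 2.74 percentage points.
Relative to the original 8.42%, that is 2.74 ÷ 8.42 ≈ 32.54%.

32.54%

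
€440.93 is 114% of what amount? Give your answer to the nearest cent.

€386.78

€440.93 ÷ 1.14 ≈ €386.78.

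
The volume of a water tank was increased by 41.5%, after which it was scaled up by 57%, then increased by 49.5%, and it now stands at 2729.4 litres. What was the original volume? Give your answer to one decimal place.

821.8 litres

Undoing the 49.5% increase: 2729.4 ÷ 1.495 ≈ 1825.685619.
Undoing the 57% increase: 1825.685619 ÷ 1.57 ≈ 1162.857082.
Undoing the 41.5% increase: 1162.857082 ÷ 1.415 ≈ 821.8 litres.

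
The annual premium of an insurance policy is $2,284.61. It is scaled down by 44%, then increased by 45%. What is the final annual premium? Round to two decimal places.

Each change multiplies by a factor: 0.56 × 1.45 = 0.812.
$2,284.61 × 0.812 = $1855.10332 ≈ $1,855.10.

$1,855.10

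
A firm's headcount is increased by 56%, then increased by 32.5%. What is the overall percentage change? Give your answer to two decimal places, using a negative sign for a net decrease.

106.70%

The combined multiplier is 1.56 × 1.325 = 2.067.
That corresponds to an increase of 106.70%.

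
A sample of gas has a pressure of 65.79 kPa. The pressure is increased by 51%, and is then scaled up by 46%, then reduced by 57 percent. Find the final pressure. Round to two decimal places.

62.37 kPa

51% increase: 65.79 × 1.51 = 99.3429.
46% increase: 99.3429 × 1.46 = 145.040634.
After the 57% decrease: 145.040634 × 0.43 = 62.36747262 ≈ 62.37.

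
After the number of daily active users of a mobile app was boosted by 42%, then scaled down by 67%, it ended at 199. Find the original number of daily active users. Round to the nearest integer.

425

The overall multiplier applied was 1.42 × 0.33 = 0.4686.
So the original number of daily active users was 199 ÷ 0.4686 ≈ 425.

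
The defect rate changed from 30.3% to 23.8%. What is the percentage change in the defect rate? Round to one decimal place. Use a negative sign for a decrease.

The change is 23.8 − 30.3 = -6.5 percentage points.
Relative to the original 30.3%, that is -6.5 ÷ 30.3 ≈ -21.5%.

-21.5%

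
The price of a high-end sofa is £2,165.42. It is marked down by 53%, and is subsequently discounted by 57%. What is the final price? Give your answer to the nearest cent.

£437.63

After the 53% decrease: £2,165.42 × 0.47 = £1017.7474.
After the 57% decrease: £1017.7474 × 0.43 = £437.631382 ≈ £437.63.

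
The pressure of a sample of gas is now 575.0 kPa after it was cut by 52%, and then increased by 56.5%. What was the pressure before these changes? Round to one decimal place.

765.4 kPa

The overall multiplier applied was 0.48 × 1.565 = 0.7512.
So the original pressure was 575.0 ÷ 0.7512 ≈ 765.4 kPa.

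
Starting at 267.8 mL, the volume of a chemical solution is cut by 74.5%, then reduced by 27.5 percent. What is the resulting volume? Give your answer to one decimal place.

After the 74.5% decrease: 267.8 × 0.255 = 68.289.
27.5% decrease: 68.289 × 0.725 = 49.509525 ≈ 49.5.

49.5 mL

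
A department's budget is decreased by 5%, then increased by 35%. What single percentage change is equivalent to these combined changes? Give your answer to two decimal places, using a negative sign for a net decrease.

The combined multiplier is 0.95 × 1.35 = 1.2825.
That corresponds to an increase of 28.25%.

28.25%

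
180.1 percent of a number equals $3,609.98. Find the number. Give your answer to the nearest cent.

$3,609.98 ÷ 1.801 ≈ $2,004.43.

$2,004.43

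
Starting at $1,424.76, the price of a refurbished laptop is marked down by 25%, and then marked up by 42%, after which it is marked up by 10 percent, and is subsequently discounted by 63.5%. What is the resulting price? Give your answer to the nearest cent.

$609.22

Apply the 25% decrease: $1,424.76 × 0.75 = $1068.57.
42% increase: $1068.57 × 1.42 = $1517.3694.
10% increase: $1517.3694 × 1.1 = $1669.10634.
63.5% decrease: $1669.10634 × 0.365 = $609.2238141 ≈ $609.22.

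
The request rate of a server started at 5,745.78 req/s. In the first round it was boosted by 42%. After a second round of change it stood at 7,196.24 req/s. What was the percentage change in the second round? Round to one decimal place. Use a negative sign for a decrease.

After the first round: 5,745.78 × 1.42 = 8159.0076.
Second-round multiplier: 7,196.24 ÷ 8159.0076 ≈ 0.882.
That is a change of -11.8%.

-11.8%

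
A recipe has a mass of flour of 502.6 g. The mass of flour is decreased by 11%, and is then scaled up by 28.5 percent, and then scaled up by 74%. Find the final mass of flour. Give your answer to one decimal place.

11% decrease: 502.6 × 0.89 = 447.314.
After the 28.5% increase: 447.314 × 1.285 = 574.79849.
74% increase: 574.79849 × 1.74 = 1000.1493726 ≈ 1000.1.

1000.1 g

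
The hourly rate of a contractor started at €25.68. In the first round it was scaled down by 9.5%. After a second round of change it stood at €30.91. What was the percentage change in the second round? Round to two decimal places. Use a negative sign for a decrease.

33.00%

After the first round: €25.68 × 0.905 = €23.2404.
Second-round multiplier: €30.91 ÷ €23.2404 ≈ 1.330012.
That is a change of 33.00%.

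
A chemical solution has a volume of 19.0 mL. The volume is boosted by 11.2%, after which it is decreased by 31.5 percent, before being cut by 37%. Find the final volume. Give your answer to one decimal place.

Each change multiplies by a factor: 1.112 × 0.685 × 0.63 = 0.4798836.
19.0 × 0.4798836 = 9.1177884 ≈ 9.1.

9.1 mL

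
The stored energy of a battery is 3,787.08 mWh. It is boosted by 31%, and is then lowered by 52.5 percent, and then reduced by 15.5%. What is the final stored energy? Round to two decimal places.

Apply the 31% increase: 3,787.08 × 1.31 = 4961.0748.
Apply the 52.5% decrease: 4961.0748 × 0.475 = 2356.51053.
Apply the 15.5% decrease: 2356.51053 × 0.845 = 1991.25139785 ≈ 1,991.25.

1,991.25 mWh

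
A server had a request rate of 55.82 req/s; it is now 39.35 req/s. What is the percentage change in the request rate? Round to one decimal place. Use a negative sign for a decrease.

-29.5%

Change: 39.35 − 55.82 = -16.47.
Relative to the original: -16.47 ÷ 55.82 ≈ -29.5%.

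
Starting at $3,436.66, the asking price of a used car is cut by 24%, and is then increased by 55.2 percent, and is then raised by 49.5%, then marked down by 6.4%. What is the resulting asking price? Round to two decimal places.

Apply the 24% decrease: $3,436.66 × 0.76 = $2611.8616.
Apply the 55.2% increase: $2611.8616 × 1.552 = $4053.6092032.
49.5% increase: $4053.6092032 × 1.495 = $6060.145758784.
Apply the 6.4% decrease: $6060.145758784 × 0.936 = $5672.296430221824 ≈ $5,672.30.

$5,672.30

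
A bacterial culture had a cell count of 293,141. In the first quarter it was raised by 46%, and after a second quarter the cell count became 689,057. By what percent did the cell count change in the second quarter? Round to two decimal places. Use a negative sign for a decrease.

61.00%

After the first quarter: 293,141 × 1.46 = 427985.86.
Second-quarter multiplier: 689,057 ÷ 427985.86 ≈ 1.609999.
That is a change of 61.00%.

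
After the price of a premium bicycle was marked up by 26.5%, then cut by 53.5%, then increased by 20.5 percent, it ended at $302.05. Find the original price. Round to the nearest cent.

Undoing the 20.5% increase: $302.05 ÷ 1.205 ≈ $250.6639.
Undoing the 53.5% decrease: $250.6639 ÷ 0.465 ≈ $539.062151.
Undoing the 26.5% increase: $539.062151 ÷ 1.265 ≈ $426.14.

$426.14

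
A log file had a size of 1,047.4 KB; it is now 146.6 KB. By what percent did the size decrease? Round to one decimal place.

86.0%

Change: 146.6 − 1,047.4 = -900.8.
Relative to the original: -900.8 ÷ 1,047.4 ≈ -86.0%.
So the size decreased by 86.0%.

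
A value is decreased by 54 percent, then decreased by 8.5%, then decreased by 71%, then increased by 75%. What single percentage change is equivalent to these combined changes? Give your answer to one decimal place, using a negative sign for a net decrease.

-78.6%

The combined multiplier is 0.46 × 0.915 × 0.29 × 1.75 = 0.21360675.
That corresponds to a decrease of 78.6%.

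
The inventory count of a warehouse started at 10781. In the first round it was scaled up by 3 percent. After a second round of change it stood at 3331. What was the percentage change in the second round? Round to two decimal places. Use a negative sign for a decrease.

After the first round: 10781 × 1.03 = 11104.43.
Second-round multiplier: 3331 ÷ 11104.43 ≈ 0.29997.
That is a change of -70.00%.

-70.00%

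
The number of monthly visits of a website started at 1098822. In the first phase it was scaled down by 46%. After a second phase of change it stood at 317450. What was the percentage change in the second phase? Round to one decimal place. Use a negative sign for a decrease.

After the first phase: 1098822 × 0.54 = 593363.88.
Second-phase multiplier: 317450 ÷ 593363.88 ≈ 0.535.
That is a change of -46.5%.

-46.5%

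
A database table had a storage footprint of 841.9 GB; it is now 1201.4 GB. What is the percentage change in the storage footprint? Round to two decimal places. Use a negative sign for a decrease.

Change: 1201.4 − 841.9 = 359.5.
Relative to the original: 359.5 ÷ 841.9 ≈ 42.70%.

42.70%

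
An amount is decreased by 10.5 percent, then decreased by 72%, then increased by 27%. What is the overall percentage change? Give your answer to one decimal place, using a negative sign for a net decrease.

-68.2%

The combined multiplier is 0.895 × 0.28 × 1.27 = 0.318262.
That corresponds to a decrease of 68.2%.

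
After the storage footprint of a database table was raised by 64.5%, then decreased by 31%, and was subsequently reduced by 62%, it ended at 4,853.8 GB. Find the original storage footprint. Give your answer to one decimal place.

11,253.4 GB

Undoing the 62% decrease: 4,853.8 ÷ 0.38 ≈ 12773.157895.
Undoing the 31% decrease: 12773.157895 ÷ 0.69 ≈ 18511.823036.
Undoing the 64.5% increase: 18511.823036 ÷ 1.645 ≈ 11,253.4 GB.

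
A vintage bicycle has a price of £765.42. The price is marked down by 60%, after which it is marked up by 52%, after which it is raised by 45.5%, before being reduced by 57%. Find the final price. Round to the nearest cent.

£291.16

Apply the 60% decrease: £765.42 × 0.4 = £306.168.
After the 52% increase: £306.168 × 1.52 = £465.37536.
After the 45.5% increase: £465.37536 × 1.455 = £677.1211488.
57% decrease: £677.1211488 × 0.43 = £291.162093984 ≈ £291.16.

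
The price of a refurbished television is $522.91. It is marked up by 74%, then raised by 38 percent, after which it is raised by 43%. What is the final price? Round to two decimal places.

74% increase: $522.91 × 1.74 = $909.8634.
After the 38% increase: $909.8634 × 1.38 = $1255.611492.
After the 43% increase: $1255.611492 × 1.43 = $1795.52443356 ≈ $1795.52.

$1795.52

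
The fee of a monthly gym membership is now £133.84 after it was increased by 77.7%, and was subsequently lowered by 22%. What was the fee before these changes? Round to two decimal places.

The overall multiplier applied was 1.777 × 0.78 = 1.38606.
So the original fee was £133.84 ÷ 1.38606 ≈ £96.56.

£96.56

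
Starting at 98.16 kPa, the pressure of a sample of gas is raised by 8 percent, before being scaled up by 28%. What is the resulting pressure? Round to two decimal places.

Apply the 8% increase: 98.16 × 1.08 = 106.0128.
Apply the 28% increase: 106.0128 × 1.28 = 135.696384 ≈ 135.70.

135.70 kPa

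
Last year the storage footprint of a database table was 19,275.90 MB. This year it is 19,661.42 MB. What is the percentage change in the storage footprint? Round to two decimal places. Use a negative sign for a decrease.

2.00%

Change: 19,661.42 − 19,275.90 = 385.52.
Relative to the original: 385.52 ÷ 19,275.90 ≈ 2.00%.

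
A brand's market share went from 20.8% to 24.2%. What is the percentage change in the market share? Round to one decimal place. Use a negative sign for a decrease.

The change is 24.2 − 20.8 = 3.4 percentage points.
Relative to the original 20.8%, that is 3.4 ÷ 20.8 ≈ 16.3%.

16.3%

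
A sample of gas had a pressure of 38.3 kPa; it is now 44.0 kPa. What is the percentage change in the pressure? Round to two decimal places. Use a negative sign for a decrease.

Change: 44.0 − 38.3 = 5.7.
Relative to the original: 5.7 ÷ 38.3 ≈ 14.88%.

14.88%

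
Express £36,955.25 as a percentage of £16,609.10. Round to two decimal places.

222.50%

£36,955.25 ÷ £16,609.10 ≈ 222.50%.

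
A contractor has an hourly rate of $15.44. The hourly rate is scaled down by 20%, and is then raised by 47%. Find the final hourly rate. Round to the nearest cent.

20% decrease: $15.44 × 0.8 = $12.352.
Apply the 47% increase: $12.352 × 1.47 = $18.15744 ≈ $18.16.

$18.16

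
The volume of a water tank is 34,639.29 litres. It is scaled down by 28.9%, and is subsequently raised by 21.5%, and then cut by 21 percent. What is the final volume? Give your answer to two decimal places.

23,639.70 litres

Each change multiplies by a factor: 0.711 × 1.215 × 0.79 = 0.68245335.
34,639.29 × 0.68245335 = 23639.6995021215 ≈ 23,639.70.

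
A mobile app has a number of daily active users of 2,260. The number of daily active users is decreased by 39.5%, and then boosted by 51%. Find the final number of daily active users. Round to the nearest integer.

After the 39.5% decrease: 2,260 × 0.605 = 1367.3.
After the 51% increase: 1367.3 × 1.51 = 2064.623 ≈ 2,065.

2,065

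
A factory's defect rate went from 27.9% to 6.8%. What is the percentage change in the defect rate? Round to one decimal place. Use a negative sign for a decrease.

-75.6%

The change is 6.8 − 27.9 = -21.1 percentage points.
Relative to the original 27.9%, that is -21.1 ÷ 27.9 ≈ -75.6%.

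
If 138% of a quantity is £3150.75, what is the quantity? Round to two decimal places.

£3150.75 ÷ 1.38 ≈ £2283.15.

£2283.15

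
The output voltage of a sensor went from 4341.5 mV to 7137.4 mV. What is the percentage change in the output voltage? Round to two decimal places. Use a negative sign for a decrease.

Change: 7137.4 − 4341.5 = 2795.9.
Relative to the original: 2795.9 ÷ 4341.5 ≈ 64.40%.

64.40%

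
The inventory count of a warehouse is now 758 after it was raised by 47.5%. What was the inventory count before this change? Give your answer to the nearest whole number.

514

The overall multiplier applied was 1.475.
So the original inventory count was 758 ÷ 1.475 ≈ 514.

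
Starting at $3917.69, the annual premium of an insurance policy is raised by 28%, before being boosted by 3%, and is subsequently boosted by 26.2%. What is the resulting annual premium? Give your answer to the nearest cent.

$6518.33

Each change multiplies by a factor: 1.28 × 1.03 × 1.262 = 1.6638208.
$3917.69 × 1.6638208 = $6518.334109952 ≈ $6518.33.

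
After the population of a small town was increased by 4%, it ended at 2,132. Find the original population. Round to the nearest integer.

The overall multiplier applied was 1.04.
So the original population was 2,132 ÷ 1.04 = 2,050.

2,050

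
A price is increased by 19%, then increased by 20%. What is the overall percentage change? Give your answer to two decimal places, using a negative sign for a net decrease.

42.80%

A 19% increase multiplies by 1.19.
Then a 20% increase: 1.19 × 1.2 = 1.428.
Overall factor 1.428, i.e. 42.80%.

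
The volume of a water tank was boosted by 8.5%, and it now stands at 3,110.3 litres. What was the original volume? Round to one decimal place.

The overall multiplier applied was 1.085.
So the original volume was 3,110.3 ÷ 1.085 ≈ 2,866.6 litres.

2,866.6 litres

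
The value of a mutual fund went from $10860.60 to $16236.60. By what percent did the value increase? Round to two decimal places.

Change: $16236.60 − $10860.60 = $5376.00.
Relative to the original: $5376.00 ÷ $10860.60 ≈ 49.50%.
So the value increased by 49.50%.

49.50%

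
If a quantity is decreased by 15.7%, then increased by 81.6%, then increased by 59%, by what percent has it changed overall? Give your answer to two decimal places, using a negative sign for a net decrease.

A 15.7% decrease multiplies by 0.843.
Then an 81.6% increase: 0.843 × 1.816 = 1.530888.
Then a 59% increase: 1.530888 × 1.59 = 2.43411192.
Overall factor 2.43411192, i.e. 143.41%.

143.41%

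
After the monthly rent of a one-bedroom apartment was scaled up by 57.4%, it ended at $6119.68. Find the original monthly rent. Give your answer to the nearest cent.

$3887.98

The overall multiplier applied was 1.574.
So the original monthly rent was $6119.68 ÷ 1.574 ≈ $3887.98.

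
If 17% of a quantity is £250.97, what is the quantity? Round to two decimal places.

£1476.29

£250.97 ÷ 0.17 ≈ £1476.29.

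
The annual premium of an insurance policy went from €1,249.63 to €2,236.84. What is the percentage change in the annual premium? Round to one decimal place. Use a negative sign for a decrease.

Change: €2,236.84 − €1,249.63 = €987.21.
Relative to the original: €987.21 ÷ €1,249.63 ≈ 79.0%.

79.0%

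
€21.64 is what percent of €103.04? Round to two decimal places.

€21.64 ÷ €103.04 ≈ 21.00%.

21.00%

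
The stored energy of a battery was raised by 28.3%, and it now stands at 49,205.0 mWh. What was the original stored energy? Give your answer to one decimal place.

38,351.5 mWh

The overall multiplier applied was 1.283.
So the original stored energy was 49,205.0 ÷ 1.283 ≈ 38,351.5 mWh.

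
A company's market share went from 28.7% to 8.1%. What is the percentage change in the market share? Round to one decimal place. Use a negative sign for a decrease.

-71.8%

The change is 8.1 − 28.7 = -20.6 percentage points.
Relative to the original 28.7%, that is -20.6 ÷ 28.7 ≈ -71.8%.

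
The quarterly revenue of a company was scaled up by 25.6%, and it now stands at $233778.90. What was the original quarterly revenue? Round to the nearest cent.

$186129.70

The overall multiplier applied was 1.256.
So the original quarterly revenue was $233778.90 ÷ 1.256 ≈ $186129.70.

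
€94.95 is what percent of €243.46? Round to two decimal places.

€94.95 ÷ €243.46 ≈ 39.00%.

39.00%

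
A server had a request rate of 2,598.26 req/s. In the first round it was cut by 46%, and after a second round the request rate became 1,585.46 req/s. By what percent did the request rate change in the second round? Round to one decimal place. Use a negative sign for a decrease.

13.0%

After the first round: 2,598.26 × 0.54 = 1403.0604.
Second-round multiplier: 1,585.46 ÷ 1403.0604 ≈ 1.13.
That is a change of 13.0%.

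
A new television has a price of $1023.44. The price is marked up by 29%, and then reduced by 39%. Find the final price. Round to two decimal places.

After the 29% increase: $1023.44 × 1.29 = $1320.2376.
Apply the 39% decrease: $1320.2376 × 0.61 = $805.344936 ≈ $805.34.

$805.34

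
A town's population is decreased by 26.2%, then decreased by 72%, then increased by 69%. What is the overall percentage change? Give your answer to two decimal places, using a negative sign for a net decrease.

-65.08%

The combined multiplier is 0.738 × 0.28 × 1.69 = 0.3492216.
That corresponds to a decrease of 65.08%.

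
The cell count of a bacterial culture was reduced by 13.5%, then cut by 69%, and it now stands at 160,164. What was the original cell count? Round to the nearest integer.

597,293

Undoing the 69% decrease: 160,164 ÷ 0.31 ≈ 516658.064516.
Undoing the 13.5% decrease: 516658.064516 ÷ 0.865 ≈ 597,293.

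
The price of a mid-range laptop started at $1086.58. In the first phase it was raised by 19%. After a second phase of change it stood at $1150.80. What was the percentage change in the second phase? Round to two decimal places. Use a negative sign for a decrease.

-11.00%

After the first phase: $1086.58 × 1.19 = $1293.0302.
Second-phase multiplier: $1150.80 ÷ $1293.0302 ≈ 0.890002.
That is a change of -11.00%.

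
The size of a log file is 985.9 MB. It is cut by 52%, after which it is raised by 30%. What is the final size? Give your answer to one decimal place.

615.2 MB

Apply the 52% decrease: 985.9 × 0.48 = 473.232.
After the 30% increase: 473.232 × 1.3 = 615.2016 ≈ 615.2.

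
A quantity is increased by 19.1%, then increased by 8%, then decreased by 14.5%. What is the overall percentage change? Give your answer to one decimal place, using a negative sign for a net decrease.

A 19.1% increase multiplies by 1.191.
Then an 8% increase: 1.191 × 1.08 = 1.28628.
Then a 14.5% decrease: 1.28628 × 0.855 = 1.0997694.
Overall factor 1.0997694, i.e. 10.0%.

10.0%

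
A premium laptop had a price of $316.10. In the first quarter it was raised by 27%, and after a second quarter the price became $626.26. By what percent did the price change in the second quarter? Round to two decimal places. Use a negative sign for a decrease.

After the first quarter: $316.10 × 1.27 = $401.447.
Second-quarter multiplier: $626.26 ÷ $401.447 ≈ 1.560007.
That is a change of 56.00%.

56.00%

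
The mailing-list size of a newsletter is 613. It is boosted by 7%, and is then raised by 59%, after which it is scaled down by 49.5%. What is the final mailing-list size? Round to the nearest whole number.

7% increase: 613 × 1.07 = 655.91.
59% increase: 655.91 × 1.59 = 1042.8969.
Apply the 49.5% decrease: 1042.8969 × 0.505 = 526.6629345 ≈ 527.

527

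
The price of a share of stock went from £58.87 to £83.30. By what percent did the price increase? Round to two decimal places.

Change: £83.30 − £58.87 = £24.43.
Relative to the original: £24.43 ÷ £58.87 ≈ 41.50%.
So the price increased by 41.50%.

41.50%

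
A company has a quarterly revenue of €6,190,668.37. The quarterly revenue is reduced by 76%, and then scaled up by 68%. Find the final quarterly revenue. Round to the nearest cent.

Each change multiplies by a factor: 0.24 × 1.68 = 0.4032.
€6,190,668.37 × 0.4032 = €2496077.486784 ≈ €2,496,077.49.

€2,496,077.49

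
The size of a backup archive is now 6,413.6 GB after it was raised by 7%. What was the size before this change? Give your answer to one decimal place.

5,994.0 GB

The overall multiplier applied was 1.07.
So the original size was 6,413.6 ÷ 1.07 ≈ 5,994.0 GB.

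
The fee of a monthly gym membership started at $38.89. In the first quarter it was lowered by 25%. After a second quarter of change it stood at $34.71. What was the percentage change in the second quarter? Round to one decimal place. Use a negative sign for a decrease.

After the first quarter: $38.89 × 0.75 = $29.1675.
Second-quarter multiplier: $34.71 ÷ $29.1675 ≈ 1.19002.
That is a change of 19.0%.

19.0%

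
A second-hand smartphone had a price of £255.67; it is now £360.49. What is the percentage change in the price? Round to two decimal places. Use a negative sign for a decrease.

Change: £360.49 − £255.67 = £104.82.
Relative to the original: £104.82 ÷ £255.67 ≈ 41.00%.

41.00%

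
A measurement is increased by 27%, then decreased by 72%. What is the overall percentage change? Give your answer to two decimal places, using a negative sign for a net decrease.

-64.44%

A 27% increase multiplies by 1.27.
Then a 72% decrease: 1.27 × 0.28 = 0.3556.
Overall factor 0.3556, i.e. -64.44%.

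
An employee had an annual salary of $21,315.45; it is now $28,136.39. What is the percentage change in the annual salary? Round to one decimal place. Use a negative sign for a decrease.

Change: $28,136.39 − $21,315.45 = $6,820.94.
Relative to the original: $6,820.94 ÷ $21,315.45 ≈ 32.0%.

32.0%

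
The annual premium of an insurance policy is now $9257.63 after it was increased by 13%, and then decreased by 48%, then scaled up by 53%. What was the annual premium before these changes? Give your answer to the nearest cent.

$10297.38

Undoing the 53% increase: $9257.63 ÷ 1.53 ≈ $6050.738562.
Undoing the 48% decrease: $6050.738562 ÷ 0.52 ≈ $11636.035696.
Undoing the 13% increase: $11636.035696 ÷ 1.13 ≈ $10297.38.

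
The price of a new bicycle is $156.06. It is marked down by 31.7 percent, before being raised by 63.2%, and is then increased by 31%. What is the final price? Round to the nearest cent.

$227.88

31.7% decrease: $156.06 × 0.683 = $106.58898.
Apply the 63.2% increase: $106.58898 × 1.632 = $173.95321536.
After the 31% increase: $173.95321536 × 1.31 = $227.8787121216 ≈ $227.88.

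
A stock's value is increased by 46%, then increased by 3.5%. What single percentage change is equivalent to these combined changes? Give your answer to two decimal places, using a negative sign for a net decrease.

51.11%

A 46% increase multiplies by 1.46.
Then a 3.5% increase: 1.46 × 1.035 = 1.5111.
Overall factor 1.5111, i.e. 51.11%.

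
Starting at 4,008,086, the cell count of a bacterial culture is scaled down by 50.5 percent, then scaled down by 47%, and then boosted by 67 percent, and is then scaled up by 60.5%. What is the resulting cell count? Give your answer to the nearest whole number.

2,818,445

Each change multiplies by a factor: 0.495 × 0.53 × 1.67 × 1.605 = 0.7031898225.
4,008,086 × 0.7031898225 = 2818445.282904735 ≈ 2,818,445.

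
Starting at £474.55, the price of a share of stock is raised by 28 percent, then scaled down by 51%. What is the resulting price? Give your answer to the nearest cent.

£297.64

Apply the 28% increase: £474.55 × 1.28 = £607.424.
After the 51% decrease: £607.424 × 0.49 = £297.63776 ≈ £297.64.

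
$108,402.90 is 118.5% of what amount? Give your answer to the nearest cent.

$108,402.90 ÷ 1.185 ≈ $91,479.24.

$91,479.24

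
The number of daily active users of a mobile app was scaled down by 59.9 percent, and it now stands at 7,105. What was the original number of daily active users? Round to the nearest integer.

The overall multiplier applied was 0.401.
So the original number of daily active users was 7,105 ÷ 0.401 ≈ 17,718.

17,718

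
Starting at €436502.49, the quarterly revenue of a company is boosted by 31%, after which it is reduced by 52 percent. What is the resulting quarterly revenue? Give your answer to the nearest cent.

31% increase: €436502.49 × 1.31 = €571818.2619.
52% decrease: €571818.2619 × 0.48 = €274472.765712 ≈ €274472.77.

€274472.77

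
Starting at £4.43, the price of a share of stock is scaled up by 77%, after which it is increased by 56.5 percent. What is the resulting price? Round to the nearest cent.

Each change multiplies by a factor: 1.77 × 1.565 = 2.77005.
£4.43 × 2.77005 = £12.2713215 ≈ £12.27.

£12.27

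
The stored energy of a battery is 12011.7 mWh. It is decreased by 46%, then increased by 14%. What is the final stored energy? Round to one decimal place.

46% decrease: 12011.7 × 0.54 = 6486.318.
14% increase: 6486.318 × 1.14 = 7394.40252 ≈ 7394.4.

7394.4 mWh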